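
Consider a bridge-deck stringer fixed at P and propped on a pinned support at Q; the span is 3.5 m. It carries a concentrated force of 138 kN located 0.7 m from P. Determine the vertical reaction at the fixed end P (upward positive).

Release the roller at Q. Primary structure: cantilever fixed at P.
Deflection at Q on the released cantilever, summing each load's contribution:
  point load 138 at a = 0.7: Pa²(3L − a)/(6EI) = 110.4/EI
Flexibility coefficient — unit upward force at Q: δ_{QQ} = L³/(3EI) = 14.29/EI.
Compatibility at Q: δ_0 − R_Q·δ_{QQ} = 0, so R_Q = 110.4/14.29 = 7.728 kN.
Vertical equilibrium: R_P = ΣP − R_Q = 138 − 7.728 = 130.3 kN.

R_P = 130.3 kN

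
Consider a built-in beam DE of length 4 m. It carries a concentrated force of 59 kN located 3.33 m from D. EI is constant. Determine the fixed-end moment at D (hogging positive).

Take the two fixed-end moments M_D, M_E as redundants; the released structure is the simple span DE.
On the primary (simply-supported) span, the end slopes from the loading are:
  at D: point load 59 at a = 3.33: Pab(L + b)/(6LEI) = 25.61/EI
  at E: point load 59 at a = 3.33: Pab(L + a)/(6LEI) = 40.2/EI
  θ_D0 = 25.61/EI,  θ_E0 = 40.2/EI
Flexibility coefficients: a unit moment at one end gives L/(3EI) there and L/(6EI) at the far end, so f₁₁ = f₂₂ = 1.333/EI and f₁₂ = f₂₁ = 0.6667/EI.
Compatibility — zero rotation at each built-in end:
  1.333 M_D + 0.6667 M_E = 25.61
  0.6667 M_D + 1.333 M_E = 40.2
Solving the pair gives M_D = 5.512 kN·m and M_E = 27.4 kN·m (hogging).

M_D = 5.512 kN·m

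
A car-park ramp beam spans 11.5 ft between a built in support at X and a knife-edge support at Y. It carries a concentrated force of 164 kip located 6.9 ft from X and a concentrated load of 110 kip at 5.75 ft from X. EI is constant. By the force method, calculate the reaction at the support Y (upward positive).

R_Y = 105.2 kip

Choose R_Y as the redundant. The primary structure is the cantilever fixed at X.
Deflection at Y on the released cantilever, summing each load's contribution:
  point load 164 at a = 6.9: Pa²(3L − a)/(6EI) = 35917/EI
  point load 110 at a = 5.75: Pa²(3L − a)/(6EI) = 17427/EI
  δ_0 = 53344/EI
Tip deflection under a unit load at Y: L³/(3EI) = 507/EI.
The prop prevents deflection at Y: R_Y = δ_0/δ_{YY} = 53344/507 = 105.2 kip.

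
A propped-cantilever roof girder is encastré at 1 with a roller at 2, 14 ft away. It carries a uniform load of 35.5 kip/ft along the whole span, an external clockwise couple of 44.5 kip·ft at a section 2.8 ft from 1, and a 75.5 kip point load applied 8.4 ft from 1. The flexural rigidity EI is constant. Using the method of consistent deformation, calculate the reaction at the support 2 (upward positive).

Take the reaction at 2 as the redundant and release it; the primary structure is a cantilever fixed at 1.
Primary-structure tip deflection at 2 by superposition:
  UDL 35.5: wL⁴/(8EI) = 170471/EI
  clockwise couple 44.5 at a = 2.8: M₀a(2L − a)/(2EI) = 1570/EI
  point load 75.5 at a = 8.4: Pa²(3L − a)/(6EI) = 29833/EI
  δ_0 = 201874/EI
Tip deflection under a unit load at 2: L³/(3EI) = 914.7/EI.
The prop prevents deflection at 2: R_2 = δ_0/δ_{22} = 201874/914.7 = 220.7 kip.

R_2 = 220.7 kip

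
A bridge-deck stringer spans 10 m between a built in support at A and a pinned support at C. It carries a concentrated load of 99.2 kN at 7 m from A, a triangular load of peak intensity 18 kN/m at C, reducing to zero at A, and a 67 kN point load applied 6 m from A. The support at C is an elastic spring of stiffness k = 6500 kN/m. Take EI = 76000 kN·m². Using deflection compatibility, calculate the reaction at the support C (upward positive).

R_C = 129.8 kN

Remove the prop at C; the released (primary) structure is a cantilever built in at A.
Deflection at C on the released cantilever, summing each load's contribution:
  point load 99.2 at a = 7: Pa²(3L − a)/(6EI) = 18633/EI
  triangular load, peak 18 at the free end: 11w₀L⁴/(120EI) = 16500/EI
  point load 67 at a = 6: Pa²(3L − a)/(6EI) = 9648/EI
  δ_0 = 44781/EI
Flexibility coefficient — unit upward force at C: δ_{CC} = L³/(3EI) = 333.3/EI.
With EI = 76000 kN·m²: δ_0 = 0.58922 m and δ_{CC} = 0.004386 m/kN.
Compatibility — the spring shortens by R_C/k under the reaction it provides: δ_0 − R_C·δ_{CC} = R_C/k. With 1/k = 0.000154 m/kN, R_C = δ_0 / (δ_{CC} + 1/k) = 0.58922 / (0.004386 + 0.000154) = 129.8 kN.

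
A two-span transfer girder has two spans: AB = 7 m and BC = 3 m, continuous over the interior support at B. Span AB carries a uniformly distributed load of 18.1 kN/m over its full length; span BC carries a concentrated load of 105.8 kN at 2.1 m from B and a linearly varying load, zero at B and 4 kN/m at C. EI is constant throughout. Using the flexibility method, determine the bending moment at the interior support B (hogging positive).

Release continuity at B by inserting a hinge; the redundant is the internal moment M_B. The primary structure is two simply-supported spans AB and BC.
End slopes at the hinge B, treating each span as simply supported:
  span AB: UDL 18.1: wL³/(24EI) = 258.7/EI
  span BC: point load 105.8 at a = 2.1: Pab(L + b)/(6LEI) = 43.33/EI
  span BC: triangular load, peak 4: 7w₀L³/(360EI) = 2.1/EI
  relative rotation θ_0 = (258.7 + 45.43)/EI = 304.1/EI
A unit hogging moment at B produces rotation L₁/(3EI) + L₂/(3EI) = 3.333/EI.
Compatibility: M_B·(L₁+L₂)/(3EI) = θ_0, giving M_B = 91.23 kN·m (hogging).

M_B = 91.23 kN·m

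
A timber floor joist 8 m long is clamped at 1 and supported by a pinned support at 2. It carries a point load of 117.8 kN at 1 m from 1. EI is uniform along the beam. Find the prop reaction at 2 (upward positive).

Remove the prop at 2; the released (primary) structure is a cantilever built in at 1.
Deflection at 2 on the released cantilever, summing each load's contribution:
  point load 117.8 at a = 1: Pa²(3L − a)/(6EI) = 451.6/EI
Tip deflection under a unit load at 2: L³/(3EI) = 170.7/EI.
The prop prevents deflection at 2: R_2 = δ_0/δ_{22} = 451.6/170.7 = 2.646 kN.

R_2 = 2.646 kN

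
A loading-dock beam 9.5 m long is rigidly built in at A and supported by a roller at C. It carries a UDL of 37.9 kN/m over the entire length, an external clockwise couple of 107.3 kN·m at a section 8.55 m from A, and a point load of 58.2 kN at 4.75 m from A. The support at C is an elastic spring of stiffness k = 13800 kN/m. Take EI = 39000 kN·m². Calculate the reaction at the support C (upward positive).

Release the roller at C. Primary structure: cantilever fixed at A.
Downward deflection at the released point C due to the loads:
  UDL 37.9: wL⁴/(8EI) = 38587/EI
  clockwise couple 107.3 at a = 8.55: M₀a(2L − a)/(2EI) = 4793/EI
  point load 58.2 at a = 4.75: Pa²(3L − a)/(6EI) = 5198/EI
  δ_0 = 48579/EI
Tip deflection under a unit load at C: L³/(3EI) = 285.8/EI.
With EI = 39000 kN·m²: δ_0 = 1.2456 m and δ_{CC} = 0.007328 m/kN.
Compatibility — the spring shortens by R_C/k under the reaction it provides: δ_0 − R_C·δ_{CC} = R_C/k. With 1/k = 0.000072 m/kN, R_C = δ_0 / (δ_{CC} + 1/k) = 1.2456 / (0.007328 + 0.000072) = 168.3 kN.

R_C = 168.3 kN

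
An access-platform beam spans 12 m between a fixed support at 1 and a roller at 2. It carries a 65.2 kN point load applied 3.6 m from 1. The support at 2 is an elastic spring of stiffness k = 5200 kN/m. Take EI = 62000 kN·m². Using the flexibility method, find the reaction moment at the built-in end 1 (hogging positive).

Release the roller at 2. Primary structure: cantilever fixed at 1.
Free-end deflection of the primary structure under the applied loading (downward +):
  point load 65.2 at a = 3.6: Pa²(3L − a)/(6EI) = 4563/EI
Tip deflection under a unit load at 2: L³/(3EI) = 576/EI.
With EI = 62000 kN·m²: δ_0 = 0.073596 m and δ_{22} = 0.00929 m/kN.
Compatibility — the spring shortens by R_2/k under the reaction it provides: δ_0 − R_2·δ_{22} = R_2/k. With 1/k = 0.000192 m/kN, R_2 = δ_0 / (δ_{22} + 1/k) = 0.073596 / (0.00929 + 0.000192) = 7.761 kN.
Moment equilibrium about 1: M_1 = Σ(load moments about 1) − R_2·L = 234.7 − 7.761×12 = 141.6 kN·m.

M_1 = 141.6 kN·m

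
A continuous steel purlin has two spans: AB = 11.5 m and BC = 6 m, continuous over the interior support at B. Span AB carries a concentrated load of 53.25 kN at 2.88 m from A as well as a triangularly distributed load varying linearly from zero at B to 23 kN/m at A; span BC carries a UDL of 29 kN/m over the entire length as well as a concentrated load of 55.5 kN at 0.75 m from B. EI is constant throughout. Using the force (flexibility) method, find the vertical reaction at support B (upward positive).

Insert a hinge at B; M_B is the redundant, and each span becomes simply supported.
Rotations at B on the released spans (each span's end-slope, ×1/EI):
  span AB: point load 53.25 at a = 2.88: Pab(L + a)/(6LEI) = 275.5/EI
  span AB: triangular load, peak 23: 7w₀L³/(360EI) = 680.2/EI
  span BC: UDL 29: wL³/(24EI) = 261/EI
  span BC: point load 55.5 at a = 0.75: Pab(L + b)/(6LEI) = 68.29/EI
  relative rotation θ_0 = (955.7 + 329.3)/EI = 1285/EI
A unit hogging moment at B produces rotation L₁/(3EI) + L₂/(3EI) = 5.833/EI.
Compatibility: M_B·(L₁+L₂)/(3EI) = θ_0, giving M_B = 220.3 kN·m (hogging).
Span AB, ΣM about A with M_B applied at B: R_B^{AB}·11.5 = 660.3 + 220.3, so R_B^{AB} = 76.57 kN and R_A = 185.5 − 76.57 = 108.9 kN.
Span BC, ΣM about C: R_B^{BC}·6 = 813.4 + 220.3, so R_B^{BC} = 172.3 kN and R_C = 229.5 − 172.3 = 57.22 kN.
R_B = 76.57 + 172.3 = 248.8 kN.

R_B = 248.8 kN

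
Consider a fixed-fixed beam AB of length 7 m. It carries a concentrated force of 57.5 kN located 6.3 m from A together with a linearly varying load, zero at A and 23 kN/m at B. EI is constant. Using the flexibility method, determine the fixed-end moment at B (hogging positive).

M_B = 88.95 kN·m

Take the two fixed-end moments M_A, M_B as redundants; the released structure is the simple span AB.
End rotations of the released simple span under the applied load (×1/EI):
  at A: point load 57.5 at a = 6.3: Pab(L + b)/(6LEI) = 46.49/EI
  at B: point load 57.5 at a = 6.3: Pab(L + a)/(6LEI) = 80.3/EI
  at A: triangular load, peak 23: 7w₀L³/(360EI) = 153.4/EI
  at B: triangular load, peak 23: w₀L³/(45EI) = 175.3/EI
  θ_A0 = 199.9/EI,  θ_B0 = 255.6/EI
Flexibility coefficients: a unit moment at one end gives L/(3EI) there and L/(6EI) at the far end, so f₁₁ = f₂₂ = 2.333/EI and f₁₂ = f₂₁ = 1.167/EI.
Compatibility — zero rotation at each built-in end:
  2.333 M_A + 1.167 M_B = 199.9
  1.167 M_A + 2.333 M_B = 255.6
Solving the pair gives M_A = 41.19 kN·m and M_B = 88.95 kN·m (hogging).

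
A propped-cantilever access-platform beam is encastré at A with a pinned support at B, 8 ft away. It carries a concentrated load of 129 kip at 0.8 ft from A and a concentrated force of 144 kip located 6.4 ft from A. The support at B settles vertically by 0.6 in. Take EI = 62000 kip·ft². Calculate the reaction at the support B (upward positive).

R_B = 85.08 kip

Release the roller at B. Primary structure: cantilever fixed at A.
Primary-structure tip deflection at B by superposition:
  point load 129 at a = 0.8: Pa²(3L − a)/(6EI) = 319.2/EI
  point load 144 at a = 6.4: Pa²(3L − a)/(6EI) = 17302/EI
  δ_0 = 17621/EI
Tip deflection under a unit load at B: L³/(3EI) = 170.7/EI.
With EI = 62000 kip·ft²: δ_0 = 0.28421 ft and δ_{BB} = 0.002753 ft/kip.
Compatibility — the beam at B must follow the support down by 0.05 ft: δ_0 − R_B·δ_{BB} = 0.05, so R_B = (0.28421 − 0.05)/0.002753 = 85.08 kip.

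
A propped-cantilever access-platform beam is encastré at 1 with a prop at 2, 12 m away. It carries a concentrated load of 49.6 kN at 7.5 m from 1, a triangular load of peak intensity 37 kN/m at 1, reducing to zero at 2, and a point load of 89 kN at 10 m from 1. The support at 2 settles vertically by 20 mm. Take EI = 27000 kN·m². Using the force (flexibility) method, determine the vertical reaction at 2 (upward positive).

Release the roller at 2. Primary structure: cantilever fixed at 1.
Downward deflection at the released point 2 due to the loads:
  point load 49.6 at a = 7.5: Pa²(3L − a)/(6EI) = 13252/EI
  triangular load, peak 37 at the fixed end: w₀L⁴/(30EI) = 25574/EI
  point load 89 at a = 10: Pa²(3L − a)/(6EI) = 38567/EI
  δ_0 = 77394/EI
Flexibility coefficient — unit upward force at 2: δ_{22} = L³/(3EI) = 576/EI.
With EI = 27000 kN·m²: δ_0 = 2.8664 m and δ_{22} = 0.021333 m/kN.
Compatibility — the beam at 2 must follow the support down by 0.02 m: δ_0 − R_2·δ_{22} = 0.02, so R_2 = (2.8664 − 0.02)/0.021333 = 133.4 kN.

R_2 = 133.4 kN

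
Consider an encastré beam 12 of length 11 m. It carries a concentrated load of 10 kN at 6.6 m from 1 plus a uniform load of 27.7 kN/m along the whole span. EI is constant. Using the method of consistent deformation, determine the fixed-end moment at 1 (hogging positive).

M_1 = 289.9 kN·m

Release both end moments; the primary structure is a simply-supported span 12 with redundants M_1 and M_2.
End rotations of the released simple span under the applied load (×1/EI):
  at 1: point load 10 at a = 6.6: Pab(L + b)/(6LEI) = 67.76/EI
  at 2: point load 10 at a = 6.6: Pab(L + a)/(6LEI) = 77.44/EI
  at 1: UDL 27.7: wL³/(24EI) = 1536/EI
  at 2: UDL 27.7: wL³/(24EI) = 1536/EI
  θ_10 = 1604/EI,  θ_20 = 1614/EI
Flexibility coefficients: a unit moment at one end gives L/(3EI) there and L/(6EI) at the far end, so f₁₁ = f₂₂ = 3.667/EI and f₁₂ = f₂₁ = 1.833/EI.
Compatibility — zero rotation at each built-in end:
  3.667 M_1 + 1.833 M_2 = 1604
  1.833 M_1 + 3.667 M_2 = 1614
Solving the pair gives M_1 = 289.9 kN·m and M_2 = 295.1 kN·m (hogging).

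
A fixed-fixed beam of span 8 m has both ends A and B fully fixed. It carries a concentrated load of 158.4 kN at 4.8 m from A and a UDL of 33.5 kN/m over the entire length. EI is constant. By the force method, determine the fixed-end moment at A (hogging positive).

Release both end moments; the primary structure is a simply-supported span AB with redundants M_A and M_B.
End rotations of the released simple span under the applied load (×1/EI):
  at A: point load 158.4 at a = 4.8: Pab(L + b)/(6LEI) = 567.7/EI
  at B: point load 158.4 at a = 4.8: Pab(L + a)/(6LEI) = 648.8/EI
  at A: UDL 33.5: wL³/(24EI) = 714.7/EI
  at B: UDL 33.5: wL³/(24EI) = 714.7/EI
  θ_A0 = 1282/EI,  θ_B0 = 1363/EI
Flexibility coefficients: a unit moment at one end gives L/(3EI) there and L/(6EI) at the far end, so f₁₁ = f₂₂ = 2.667/EI and f₁₂ = f₂₁ = 1.333/EI.
Compatibility — zero rotation at each built-in end:
  2.667 M_A + 1.333 M_B = 1282
  1.333 M_A + 2.667 M_B = 1363
Solving the pair gives M_A = 300.3 kN·m and M_B = 361.1 kN·m (hogging).

M_A = 300.3 kN·m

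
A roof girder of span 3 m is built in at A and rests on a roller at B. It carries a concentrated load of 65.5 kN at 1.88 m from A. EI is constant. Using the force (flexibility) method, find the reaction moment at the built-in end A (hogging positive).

M_A = 31.57 kN·m

Remove the prop at B; the released (primary) structure is a cantilever built in at A.
Free-end deflection of the primary structure under the applied loading (downward +):
  point load 65.5 at a = 1.88: Pa²(3L − a)/(6EI) = 274.7/EI
Flexibility coefficient — unit upward force at B: δ_{BB} = L³/(3EI) = 9/EI.
Compatibility at B: δ_0 − R_B·δ_{BB} = 0, so R_B = 274.7/9 = 30.52 kN.
Moment equilibrium about A: M_A = Σ(load moments about A) − R_B·L = 123.1 − 30.52×3 = 31.57 kN·m.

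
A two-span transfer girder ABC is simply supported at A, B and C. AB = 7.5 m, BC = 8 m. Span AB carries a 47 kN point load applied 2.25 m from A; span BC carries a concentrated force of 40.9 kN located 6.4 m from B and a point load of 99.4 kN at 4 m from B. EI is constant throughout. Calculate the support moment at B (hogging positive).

Release continuity at B by inserting a hinge; the redundant is the internal moment M_B. The primary structure is two simply-supported spans AB and BC.
End slopes at the hinge B, treating each span as simply supported:
  span AB: point load 47 at a = 2.25: Pab(L + a)/(6LEI) = 120.3/EI
  span BC: point load 40.9 at a = 6.4: Pab(L + b)/(6LEI) = 83.76/EI
  span BC: point load 99.4 at a = 4: Pab(L + b)/(6LEI) = 397.6/EI
  relative rotation θ_0 = (120.3 + 481.4)/EI = 601.7/EI
A unit hogging moment at B produces rotation L₁/(3EI) + L₂/(3EI) = 5.167/EI.
Compatibility: M_B·(L₁+L₂)/(3EI) = θ_0, giving M_B = 116.4 kN·m (hogging).

M_B = 116.4 kN·m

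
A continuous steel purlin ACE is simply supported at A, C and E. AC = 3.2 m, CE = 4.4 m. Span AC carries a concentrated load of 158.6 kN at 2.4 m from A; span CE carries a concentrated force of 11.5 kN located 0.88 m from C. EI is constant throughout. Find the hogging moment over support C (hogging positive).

Take M_C as the redundant. Released structure: two simple spans AC and CE with a hinge at C.
Discontinuity in slope at C on the released structure — sum the simple-span end rotations:
  span AC: point load 158.6 at a = 2.4: Pab(L + a)/(6LEI) = 88.82/EI
  span CE: point load 11.5 at a = 0.88: Pab(L + b)/(6LEI) = 10.69/EI
  relative rotation θ_0 = (88.82 + 10.69)/EI = 99.5/EI
A unit hogging moment at C produces rotation L₁/(3EI) + L₂/(3EI) = 2.533/EI.
Compatibility: M_C·(L₁+L₂)/(3EI) = θ_0, giving M_C = 39.28 kN·m (hogging).

M_C = 39.28 kN·m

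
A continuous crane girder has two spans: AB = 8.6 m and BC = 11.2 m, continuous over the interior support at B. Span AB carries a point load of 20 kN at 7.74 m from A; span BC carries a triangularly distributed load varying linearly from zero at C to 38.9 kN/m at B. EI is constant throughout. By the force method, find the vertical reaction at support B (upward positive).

R_B = 202.4 kN

Insert a hinge at B; M_B is the redundant, and each span becomes simply supported.
Discontinuity in slope at B on the released structure — sum the simple-span end rotations:
  span AB: point load 20 at a = 7.74: Pab(L + a)/(6LEI) = 42.16/EI
  span BC: triangular load, peak 38.9: w₀L³/(45EI) = 1214/EI
  relative rotation θ_0 = (42.16 + 1214)/EI = 1257/EI
A unit hogging moment at B produces rotation L₁/(3EI) + L₂/(3EI) = 6.6/EI.
Compatibility: M_B·(L₁+L₂)/(3EI) = θ_0, giving M_B = 190.4 kN·m (hogging).
Span AB, ΣM about A with M_B applied at B: R_B^{AB}·8.6 = 154.8 + 190.4, so R_B^{AB} = 40.14 kN and R_A = 20 − 40.14 = -20.14 kN.
Span BC, ΣM about C: R_B^{BC}·11.2 = 1627 + 190.4, so R_B^{BC} = 162.2 kN and R_C = 217.8 − 162.2 = 55.61 kN.
R_B = 40.14 + 162.2 = 202.4 kN.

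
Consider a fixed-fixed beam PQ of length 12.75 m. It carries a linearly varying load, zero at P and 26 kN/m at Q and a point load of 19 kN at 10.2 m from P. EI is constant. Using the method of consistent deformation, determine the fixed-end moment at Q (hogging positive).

M_Q = 242.3 kN·m

Take the two fixed-end moments M_P, M_Q as redundants; the released structure is the simple span PQ.
On the primary (simply-supported) span, the end slopes from the loading are:
  at P: triangular load, peak 26: 7w₀L³/(360EI) = 1048/EI
  at Q: triangular load, peak 26: w₀L³/(45EI) = 1198/EI
  at P: point load 19 at a = 10.2: Pab(L + b)/(6LEI) = 98.84/EI
  at Q: point load 19 at a = 10.2: Pab(L + a)/(6LEI) = 148.3/EI
  θ_P0 = 1147/EI,  θ_Q0 = 1346/EI
Flexibility coefficients: a unit moment at one end gives L/(3EI) there and L/(6EI) at the far end, so f₁₁ = f₂₂ = 4.25/EI and f₁₂ = f₂₁ = 2.125/EI.
Compatibility — zero rotation at each built-in end:
  4.25 M_P + 2.125 M_Q = 1147
  2.125 M_P + 4.25 M_Q = 1346
Solving the pair gives M_P = 148.6 kN·m and M_Q = 242.3 kN·m (hogging).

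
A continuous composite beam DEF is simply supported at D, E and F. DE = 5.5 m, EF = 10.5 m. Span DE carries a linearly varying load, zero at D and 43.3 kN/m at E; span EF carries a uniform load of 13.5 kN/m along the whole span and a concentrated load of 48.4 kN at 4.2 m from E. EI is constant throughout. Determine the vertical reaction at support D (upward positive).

Release continuity at E by inserting a hinge; the redundant is the internal moment M_E. The primary structure is two simply-supported spans DE and EF.
Discontinuity in slope at E on the released structure — sum the simple-span end rotations:
  span DE: triangular load, peak 43.3: w₀L³/(45EI) = 160.1/EI
  span EF: UDL 13.5: wL³/(24EI) = 651.2/EI
  span EF: point load 48.4 at a = 4.2: Pab(L + b)/(6LEI) = 341.5/EI
  relative rotation θ_0 = (160.1 + 992.7)/EI = 1153/EI
A unit hogging moment at E produces rotation L₁/(3EI) + L₂/(3EI) = 5.333/EI.
Compatibility: M_E·(L₁+L₂)/(3EI) = θ_0, giving M_E = 216.1 kN·m (hogging).
Span DE, ΣM about D with M_E applied at E: R_E^{DE}·5.5 = 436.6 + 216.1, so R_E^{DE} = 118.7 kN and R_D = 119.1 − 118.7 = 0.3929 kN.

R_D = 0.3929 kN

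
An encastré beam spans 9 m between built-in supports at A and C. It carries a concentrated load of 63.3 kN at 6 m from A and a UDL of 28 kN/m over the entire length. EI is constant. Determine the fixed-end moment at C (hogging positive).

Release both end moments; the primary structure is a simply-supported span AC with redundants M_A and M_C.
Simple-span end rotations at A and C under the given loads:
  at A: point load 63.3 at a = 6: Pab(L + b)/(6LEI) = 253.2/EI
  at C: point load 63.3 at a = 6: Pab(L + a)/(6LEI) = 316.5/EI
  at A: UDL 28: wL³/(24EI) = 850.5/EI
  at C: UDL 28: wL³/(24EI) = 850.5/EI
  θ_A0 = 1104/EI,  θ_C0 = 1167/EI
Flexibility coefficients: a unit moment at one end gives L/(3EI) there and L/(6EI) at the far end, so f₁₁ = f₂₂ = 3/EI and f₁₂ = f₂₁ = 1.5/EI.
Compatibility — zero rotation at each built-in end:
  3 M_A + 1.5 M_C = 1104
  1.5 M_A + 3 M_C = 1167
Solving the pair gives M_A = 231.2 kN·m and M_C = 273.4 kN·m (hogging).

M_C = 273.4 kN·m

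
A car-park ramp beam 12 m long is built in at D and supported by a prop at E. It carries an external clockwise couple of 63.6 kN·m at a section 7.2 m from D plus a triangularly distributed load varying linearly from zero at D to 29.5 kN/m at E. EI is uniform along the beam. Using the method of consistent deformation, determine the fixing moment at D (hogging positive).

Choose R_E as the redundant. The primary structure is the cantilever fixed at D.
Deflection at E on the released cantilever, summing each load's contribution:
  clockwise couple 63.6 at a = 7.2: M₀a(2L − a)/(2EI) = 3847/EI
  triangular load, peak 29.5 at the free end: 11w₀L⁴/(120EI) = 56074/EI
  δ_0 = 59920/EI
Tip deflection under a unit load at E: L³/(3EI) = 576/EI.
Compatibility at E: δ_0 − R_E·δ_{EE} = 0, so R_E = 59920/576 = 104 kN.
Moment equilibrium about D: M_D = Σ(load moments about D) − R_E·L = 1480 − 104×12 = 231.3 kN·m.

M_D = 231.3 kN·m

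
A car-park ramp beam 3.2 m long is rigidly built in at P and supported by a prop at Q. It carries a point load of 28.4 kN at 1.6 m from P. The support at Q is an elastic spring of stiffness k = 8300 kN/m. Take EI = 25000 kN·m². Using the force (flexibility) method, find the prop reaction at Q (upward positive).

R_Q = 6.957 kN

Take the reaction at Q as the redundant and release it; the primary structure is a cantilever fixed at P.
Free-end deflection of the primary structure under the applied loading (downward +):
  point load 28.4 at a = 1.6: Pa²(3L − a)/(6EI) = 96.94/EI
Tip deflection under a unit load at Q: L³/(3EI) = 10.92/EI.
With EI = 25000 kN·m²: δ_0 = 0.003878 m and δ_{QQ} = 0.000437 m/kN.
Compatibility — the spring shortens by R_Q/k under the reaction it provides: δ_0 − R_Q·δ_{QQ} = R_Q/k. With 1/k = 0.00012 m/kN, R_Q = δ_0 / (δ_{QQ} + 1/k) = 0.003878 / (0.000437 + 0.00012) = 6.957 kN.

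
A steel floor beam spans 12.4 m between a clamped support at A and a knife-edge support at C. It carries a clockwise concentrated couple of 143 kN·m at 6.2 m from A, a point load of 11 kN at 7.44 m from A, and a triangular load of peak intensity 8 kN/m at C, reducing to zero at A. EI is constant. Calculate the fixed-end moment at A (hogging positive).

M_A = 76.79 kN·m

Remove the prop at C; the released (primary) structure is a cantilever built in at A.
Free-end deflection of the primary structure under the applied loading (downward +):
  clockwise couple 143 at a = 6.2: M₀a(2L − a)/(2EI) = 8245/EI
  point load 11 at a = 7.44: Pa²(3L − a)/(6EI) = 3020/EI
  triangular load, peak 8 at the free end: 11w₀L⁴/(120EI) = 17338/EI
  δ_0 = 28603/EI
Tip deflection under a unit load at C: L³/(3EI) = 635.5/EI.
The prop prevents deflection at C: R_C = δ_0/δ_{CC} = 28603/635.5 = 45.01 kN.
Moment equilibrium about A: M_A = Σ(load moments about A) − R_C·L = 634.9 − 45.01×12.4 = 76.79 kN·m.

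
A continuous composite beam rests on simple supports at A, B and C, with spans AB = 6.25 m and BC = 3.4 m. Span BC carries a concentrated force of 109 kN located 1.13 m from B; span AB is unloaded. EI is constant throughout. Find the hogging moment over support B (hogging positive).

M_B = 24.16 kN·m

Insert a hinge at B; M_B is the redundant, and each span becomes simply supported.
End slopes at the hinge B, treating each span as simply supported:
  span BC: point load 109 at a = 1.13: Pab(L + b)/(6LEI) = 77.71/EI
  relative rotation θ_0 = (0 + 77.71)/EI = 77.71/EI
A unit hogging moment at B produces rotation L₁/(3EI) + L₂/(3EI) = 3.217/EI.
Slope continuity at B: θ_0 = M_B·3.217/EI, so M_B = 77.71/3.217 = 24.16 kN·m (hogging).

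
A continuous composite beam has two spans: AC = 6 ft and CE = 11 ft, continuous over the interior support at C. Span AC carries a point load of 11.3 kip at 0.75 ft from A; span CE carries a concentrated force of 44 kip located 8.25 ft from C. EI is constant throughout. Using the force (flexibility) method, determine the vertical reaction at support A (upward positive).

R_A = 3.525 kip

Take M_C as the redundant. Released structure: two simple spans AC and CE with a hinge at C.
End slopes at the hinge C, treating each span as simply supported:
  span AC: point load 11.3 at a = 0.75: Pab(L + a)/(6LEI) = 8.343/EI
  span CE: point load 44 at a = 8.25: Pab(L + b)/(6LEI) = 208/EI
  relative rotation θ_0 = (8.343 + 208)/EI = 216.3/EI
A unit hogging moment at C produces rotation L₁/(3EI) + L₂/(3EI) = 5.667/EI.
Slope continuity at C: θ_0 = M_C·5.667/EI, so M_C = 216.3/5.667 = 38.17 kip·ft (hogging).
Span AC, ΣM about A with M_C applied at C: R_C^{AC}·6 = 8.475 + 38.17, so R_C^{AC} = 7.775 kip and R_A = 11.3 − 7.775 = 3.525 kip.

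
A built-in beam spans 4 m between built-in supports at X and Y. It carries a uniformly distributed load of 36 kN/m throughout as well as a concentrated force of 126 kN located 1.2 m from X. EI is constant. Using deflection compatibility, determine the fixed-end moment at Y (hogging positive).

Release both end moments; the primary structure is a simply-supported span XY with redundants M_X and M_Y.
End rotations of the released simple span under the applied load (×1/EI):
  at X: UDL 36: wL³/(24EI) = 96/EI
  at Y: UDL 36: wL³/(24EI) = 96/EI
  at X: point load 126 at a = 1.2: Pab(L + b)/(6LEI) = 120/EI
  at Y: point load 126 at a = 1.2: Pab(L + a)/(6LEI) = 91.73/EI
  θ_X0 = 216/EI,  θ_Y0 = 187.7/EI
Flexibility coefficients: a unit moment at one end gives L/(3EI) there and L/(6EI) at the far end, so f₁₁ = f₂₂ = 1.333/EI and f₁₂ = f₂₁ = 0.6667/EI.
Compatibility — zero rotation at each built-in end:
  1.333 M_X + 0.6667 M_Y = 216
  0.6667 M_X + 1.333 M_Y = 187.7
Solving the pair gives M_X = 122.1 kN·m and M_Y = 79.75 kN·m (hogging).

M_Y = 79.75 kN·m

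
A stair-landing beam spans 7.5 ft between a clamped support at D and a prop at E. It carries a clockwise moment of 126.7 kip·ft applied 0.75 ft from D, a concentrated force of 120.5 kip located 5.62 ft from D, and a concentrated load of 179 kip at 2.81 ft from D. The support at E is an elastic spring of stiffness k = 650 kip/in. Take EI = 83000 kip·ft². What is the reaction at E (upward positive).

Choose R_E as the redundant. The primary structure is the cantilever fixed at D.
Downward deflection at the released point E due to the loads:
  clockwise couple 126.7 at a = 0.75: M₀a(2L − a)/(2EI) = 677.1/EI
  point load 120.5 at a = 5.62: Pa²(3L − a)/(6EI) = 10707/EI
  point load 179 at a = 2.81: Pa²(3L − a)/(6EI) = 4638/EI
  δ_0 = 16023/EI
Flexibility coefficient — unit upward force at E: δ_{EE} = L³/(3EI) = 140.6/EI.
With EI = 83000 kip·ft²: δ_0 = 0.19304 ft and δ_{EE} = 0.001694 ft/kip.
Compatibility — the spring shortens by R_E/k under the reaction it provides: δ_0 − R_E·δ_{EE} = R_E/k. With 1/k = 1/(650×12) ft/kip = 0.000128 ft/kip, R_E = δ_0 / (δ_{EE} + 1/k) = 0.19304 / (0.001694 + 0.000128) = 105.9 kip.

R_E = 105.9 kip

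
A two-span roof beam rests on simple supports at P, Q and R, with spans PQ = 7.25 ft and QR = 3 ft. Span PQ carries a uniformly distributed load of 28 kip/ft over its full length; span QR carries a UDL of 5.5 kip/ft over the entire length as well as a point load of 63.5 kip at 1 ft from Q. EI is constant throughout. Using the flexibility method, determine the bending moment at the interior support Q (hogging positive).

M_Q = 142.3 kip·ft

Release continuity at Q by inserting a hinge; the redundant is the internal moment M_Q. The primary structure is two simply-supported spans PQ and QR.
Discontinuity in slope at Q on the released structure — sum the simple-span end rotations:
  span PQ: UDL 28: wL³/(24EI) = 444.6/EI
  span QR: UDL 5.5: wL³/(24EI) = 6.188/EI
  span QR: point load 63.5 at a = 1: Pab(L + b)/(6LEI) = 35.28/EI
  relative rotation θ_0 = (444.6 + 41.47)/EI = 486.1/EI
A unit hogging moment at Q produces rotation L₁/(3EI) + L₂/(3EI) = 3.417/EI.
Slope continuity at Q: θ_0 = M_Q·3.417/EI, so M_Q = 486.1/3.417 = 142.3 kip·ft (hogging).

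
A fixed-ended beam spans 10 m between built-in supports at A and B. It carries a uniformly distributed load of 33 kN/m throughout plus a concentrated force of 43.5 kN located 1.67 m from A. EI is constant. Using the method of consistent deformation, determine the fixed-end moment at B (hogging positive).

M_B = 285.1 kN·m

Release both end moments; the primary structure is a simply-supported span AB with redundants M_A and M_B.
On the primary (simply-supported) span, the end slopes from the loading are:
  at A: UDL 33: wL³/(24EI) = 1375/EI
  at B: UDL 33: wL³/(24EI) = 1375/EI
  at A: point load 43.5 at a = 1.67: Pab(L + b)/(6LEI) = 184.9/EI
  at B: point load 43.5 at a = 1.67: Pab(L + a)/(6LEI) = 117.7/EI
  θ_A0 = 1560/EI,  θ_B0 = 1493/EI
Flexibility coefficients: a unit moment at one end gives L/(3EI) there and L/(6EI) at the far end, so f₁₁ = f₂₂ = 3.333/EI and f₁₂ = f₂₁ = 1.667/EI.
Compatibility — zero rotation at each built-in end:
  3.333 M_A + 1.667 M_B = 1560
  1.667 M_A + 3.333 M_B = 1493
Solving the pair gives M_A = 325.4 kN·m and M_B = 285.1 kN·m (hogging).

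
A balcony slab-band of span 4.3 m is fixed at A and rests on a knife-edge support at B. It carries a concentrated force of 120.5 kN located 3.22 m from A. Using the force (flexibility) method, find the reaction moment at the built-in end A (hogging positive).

Remove the prop at B; the released (primary) structure is a cantilever built in at A.
Free-end deflection of the primary structure under the applied loading (downward +):
  point load 120.5 at a = 3.22: Pa²(3L − a)/(6EI) = 2016/EI
Tip deflection under a unit load at B: L³/(3EI) = 26.5/EI.
The prop prevents deflection at B: R_B = δ_0/δ_{BB} = 2016/26.5 = 76.06 kN.
Moment equilibrium about A: M_A = Σ(load moments about A) − R_B·L = 388 − 76.06×4.3 = 60.97 kN·m.

M_A = 60.97 kN·m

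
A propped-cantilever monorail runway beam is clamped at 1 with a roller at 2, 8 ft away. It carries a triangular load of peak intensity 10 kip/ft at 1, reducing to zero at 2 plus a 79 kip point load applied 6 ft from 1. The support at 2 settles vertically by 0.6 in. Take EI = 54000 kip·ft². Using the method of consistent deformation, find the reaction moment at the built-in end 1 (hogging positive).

Release the roller at 2. Primary structure: cantilever fixed at 1.
Downward deflection at the released point 2 due to the loads:
  triangular load, peak 10 at the fixed end: w₀L⁴/(30EI) = 1365/EI
  point load 79 at a = 6: Pa²(3L − a)/(6EI) = 8532/EI
  δ_0 = 9897/EI
Tip deflection under a unit load at 2: L³/(3EI) = 170.7/EI.
With EI = 54000 kip·ft²: δ_0 = 0.18328 ft and δ_{22} = 0.00316 ft/kip.
Compatibility — the beam at 2 must follow the support down by 0.05 ft: δ_0 − R_2·δ_{22} = 0.05, so R_2 = (0.18328 − 0.05)/0.00316 = 42.17 kip.
Moment equilibrium about 1: M_1 = Σ(load moments about 1) − R_2·L = 580.7 − 42.17×8 = 243.3 kip·ft.

M_1 = 243.3 kip·ft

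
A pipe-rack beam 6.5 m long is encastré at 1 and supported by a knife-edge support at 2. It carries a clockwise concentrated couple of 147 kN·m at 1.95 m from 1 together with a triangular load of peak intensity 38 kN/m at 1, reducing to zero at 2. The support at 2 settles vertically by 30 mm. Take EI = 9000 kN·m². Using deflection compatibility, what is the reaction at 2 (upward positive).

Release the roller at 2. Primary structure: cantilever fixed at 1.
Deflection at 2 on the released cantilever, summing each load's contribution:
  clockwise couple 147 at a = 1.95: M₀a(2L − a)/(2EI) = 1584/EI
  triangular load, peak 38 at the fixed end: w₀L⁴/(30EI) = 2261/EI
  δ_0 = 3845/EI
Tip deflection under a unit load at 2: L³/(3EI) = 91.54/EI.
With EI = 9000 kN·m²: δ_0 = 0.4272 m and δ_{22} = 0.010171 m/kN.
Compatibility — the beam at 2 must follow the support down by 0.03 m: δ_0 − R_2·δ_{22} = 0.03, so R_2 = (0.4272 − 0.03)/0.010171 = 39.05 kN.

R_2 = 39.05 kN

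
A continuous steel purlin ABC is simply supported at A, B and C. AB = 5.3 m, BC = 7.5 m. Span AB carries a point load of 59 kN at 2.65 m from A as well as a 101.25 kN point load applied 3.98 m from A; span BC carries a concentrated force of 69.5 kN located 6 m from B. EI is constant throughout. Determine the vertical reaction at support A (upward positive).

Take M_B as the redundant. Released structure: two simple spans AB and BC with a hinge at B.
End slopes at the hinge B, treating each span as simply supported:
  span AB: point load 59 at a = 2.65: Pab(L + a)/(6LEI) = 103.6/EI
  span AB: point load 101.25 at a = 3.98: Pab(L + a)/(6LEI) = 155.2/EI
  span BC: point load 69.5 at a = 6: Pab(L + b)/(6LEI) = 125.1/EI
  relative rotation θ_0 = (258.8 + 125.1)/EI = 383.9/EI
A unit hogging moment at B produces rotation L₁/(3EI) + L₂/(3EI) = 4.267/EI.
Slope continuity at B: θ_0 = M_B·4.267/EI, so M_B = 383.9/4.267 = 89.98 kN·m (hogging).
Span AB, ΣM about A with M_B applied at B: R_B^{AB}·5.3 = 559.3 + 89.98, so R_B^{AB} = 122.5 kN and R_A = 160.2 − 122.5 = 37.74 kN.

R_A = 37.74 kN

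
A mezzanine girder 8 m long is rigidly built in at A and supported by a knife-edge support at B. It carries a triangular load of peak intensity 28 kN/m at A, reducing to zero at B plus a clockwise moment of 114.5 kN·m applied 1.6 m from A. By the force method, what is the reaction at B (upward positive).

Remove the prop at B; the released (primary) structure is a cantilever built in at A.
Free-end deflection of the primary structure under the applied loading (downward +):
  triangular load, peak 28 at the fixed end: w₀L⁴/(30EI) = 3823/EI
  clockwise couple 114.5 at a = 1.6: M₀a(2L − a)/(2EI) = 1319/EI
  δ_0 = 5142/EI
Tip deflection under a unit load at B: L³/(3EI) = 170.7/EI.
Compatibility at B: δ_0 − R_B·δ_{BB} = 0, so R_B = 5142/170.7 = 30.13 kN.

R_B = 30.13 kN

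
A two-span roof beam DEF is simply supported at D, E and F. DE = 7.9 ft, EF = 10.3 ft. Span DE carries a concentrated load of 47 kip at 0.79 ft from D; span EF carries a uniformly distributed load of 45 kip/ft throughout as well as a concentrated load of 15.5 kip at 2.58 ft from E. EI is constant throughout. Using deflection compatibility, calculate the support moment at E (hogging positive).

M_E = 360.5 kip·ft

Release continuity at E by inserting a hinge; the redundant is the internal moment M_E. The primary structure is two simply-supported spans DE and EF.
End slopes at the hinge E, treating each span as simply supported:
  span DE: point load 47 at a = 0.79: Pab(L + a)/(6LEI) = 48.4/EI
  span EF: UDL 45: wL³/(24EI) = 2049/EI
  span EF: point load 15.5 at a = 2.58: Pab(L + b)/(6LEI) = 90.02/EI
  relative rotation θ_0 = (48.4 + 2139)/EI = 2187/EI
A unit hogging moment at E produces rotation L₁/(3EI) + L₂/(3EI) = 6.067/EI.
Slope continuity at E: θ_0 = M_E·6.067/EI, so M_E = 2187/6.067 = 360.5 kip·ft (hogging).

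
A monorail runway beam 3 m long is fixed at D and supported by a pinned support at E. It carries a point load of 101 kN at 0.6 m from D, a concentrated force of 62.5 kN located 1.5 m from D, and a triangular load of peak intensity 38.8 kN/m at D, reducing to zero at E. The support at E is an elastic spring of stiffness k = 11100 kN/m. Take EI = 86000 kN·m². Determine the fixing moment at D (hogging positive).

Remove the prop at E; the released (primary) structure is a cantilever built in at D.
Free-end deflection of the primary structure under the applied loading (downward +):
  point load 101 at a = 0.6: Pa²(3L − a)/(6EI) = 50.9/EI
  point load 62.5 at a = 1.5: Pa²(3L − a)/(6EI) = 175.8/EI
  triangular load, peak 38.8 at the fixed end: w₀L⁴/(30EI) = 104.8/EI
  δ_0 = 331.4/EI
Flexibility coefficient — unit upward force at E: δ_{EE} = L³/(3EI) = 9/EI.
With EI = 86000 kN·m²: δ_0 = 0.003854 m and δ_{EE} = 0.000105 m/kN.
Compatibility — the spring shortens by R_E/k under the reaction it provides: δ_0 − R_E·δ_{EE} = R_E/k. With 1/k = 0.00009 m/kN, R_E = δ_0 / (δ_{EE} + 1/k) = 0.003854 / (0.000105 + 0.00009) = 19.79 kN.
Moment equilibrium about D: M_D = Σ(load moments about D) − R_E·L = 212.6 − 19.79×3 = 153.2 kN·m.

M_D = 153.2 kN·m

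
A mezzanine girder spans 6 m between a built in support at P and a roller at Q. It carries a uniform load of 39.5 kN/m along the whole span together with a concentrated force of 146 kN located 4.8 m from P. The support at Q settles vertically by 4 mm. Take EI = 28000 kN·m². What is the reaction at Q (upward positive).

Remove the prop at Q; the released (primary) structure is a cantilever built in at P.
Free-end deflection of the primary structure under the applied loading (downward +):
  UDL 39.5: wL⁴/(8EI) = 6399/EI
  point load 146 at a = 4.8: Pa²(3L − a)/(6EI) = 7400/EI
  δ_0 = 13799/EI
Flexibility coefficient — unit upward force at Q: δ_{QQ} = L³/(3EI) = 72/EI.
With EI = 28000 kN·m²: δ_0 = 0.49284 m and δ_{QQ} = 0.002571 m/kN.
Compatibility — the beam at Q must follow the support down by 0.004 m: δ_0 − R_Q·δ_{QQ} = 0.004, so R_Q = (0.49284 − 0.004)/0.002571 = 190.1 kN.

R_Q = 190.1 kN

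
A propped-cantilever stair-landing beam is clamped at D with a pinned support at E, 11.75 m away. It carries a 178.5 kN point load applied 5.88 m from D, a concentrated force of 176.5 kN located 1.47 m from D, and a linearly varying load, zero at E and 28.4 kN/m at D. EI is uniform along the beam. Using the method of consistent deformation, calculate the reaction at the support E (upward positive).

Take the reaction at E as the redundant and release it; the primary structure is a cantilever fixed at D.
Deflection at E on the released cantilever, summing each load's contribution:
  point load 178.5 at a = 5.88: Pa²(3L − a)/(6EI) = 30210/EI
  point load 176.5 at a = 1.47: Pa²(3L − a)/(6EI) = 2147/EI
  triangular load, peak 28.4 at the fixed end: w₀L⁴/(30EI) = 18045/EI
  δ_0 = 50402/EI
Tip deflection under a unit load at E: L³/(3EI) = 540.7/EI.
The prop prevents deflection at E: R_E = δ_0/δ_{EE} = 50402/540.7 = 93.21 kN.

R_E = 93.21 kN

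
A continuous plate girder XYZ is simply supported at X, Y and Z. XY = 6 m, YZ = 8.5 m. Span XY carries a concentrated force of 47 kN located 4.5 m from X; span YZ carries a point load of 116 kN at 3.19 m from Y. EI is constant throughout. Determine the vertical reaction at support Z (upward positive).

Take M_Y as the redundant. Released structure: two simple spans XY and YZ with a hinge at Y.
End slopes at the hinge Y, treating each span as simply supported:
  span XY: point load 47 at a = 4.5: Pab(L + a)/(6LEI) = 92.53/EI
  span YZ: point load 116 at a = 3.19: Pab(L + b)/(6LEI) = 532.1/EI
  relative rotation θ_0 = (92.53 + 532.1)/EI = 624.6/EI
A unit hogging moment at Y produces rotation L₁/(3EI) + L₂/(3EI) = 4.833/EI.
Slope continuity at Y: θ_0 = M_Y·4.833/EI, so M_Y = 624.6/4.833 = 129.2 kN·m (hogging).
Span YZ, ΣM about Z: R_Y^{YZ}·8.5 = 616 + 129.2, so R_Y^{YZ} = 87.67 kN and R_Z = 116 − 87.67 = 28.33 kN.

R_Z = 28.33 kN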